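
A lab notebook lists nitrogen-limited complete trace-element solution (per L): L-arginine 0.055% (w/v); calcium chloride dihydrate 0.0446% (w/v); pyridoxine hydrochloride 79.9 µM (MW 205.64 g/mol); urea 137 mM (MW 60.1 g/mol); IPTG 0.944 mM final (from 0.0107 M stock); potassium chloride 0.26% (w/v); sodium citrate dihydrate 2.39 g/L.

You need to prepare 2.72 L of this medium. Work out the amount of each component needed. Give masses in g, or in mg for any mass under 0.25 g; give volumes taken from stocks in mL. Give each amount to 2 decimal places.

Scale factor relative to 1 L: 2.72.
L-arginine: 0.055 g per 100 mL × 2720 mL ÷ 100 = 1.50 g
calcium chloride dihydrate: 0.0446 g per 100 mL × 2720 mL ÷ 100 = 1.21 g
pyridoxine hydrochloride: 79.9 µmol/L × 205.64 g/mol × 2.72 L ÷ 1000 = 44.69 mg
urea: 137 mmol/L × 60.1 g/mol × 2.72 L ÷ 1000 = 22.40 g
IPTG: C1V1 = C2V2 → 0.944 mM × 2720 mL ÷ 10.7 mM = 239.97 mL
potassium chloride: 0.26% w/v = 2.6 g/L → 2.6 × 2.72 L = 7.07 g
sodium citrate dihydrate: 2.39 g/L × 2.72 L = 6.50 g

L-arginine 1.50 g; calcium chloride dihydrate 1.21 g; pyridoxine hydrochloride 44.69 mg; urea 22.40 g; IPTG 239.97 mL; potassium chloride 7.07 g; sodium citrate dihydrate 6.50 g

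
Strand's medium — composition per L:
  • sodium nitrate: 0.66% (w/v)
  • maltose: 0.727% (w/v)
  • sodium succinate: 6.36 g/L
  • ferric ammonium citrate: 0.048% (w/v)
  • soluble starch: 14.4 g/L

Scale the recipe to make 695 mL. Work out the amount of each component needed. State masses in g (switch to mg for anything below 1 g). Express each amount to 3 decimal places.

Working volume: 695 mL = 0.695 L.
sodium nitrate: 0.66 g per 100 mL × 695 mL ÷ 100 = 4.587 g
maltose: 0.727 g per 100 mL × 695 mL ÷ 100 = 5.053 g
sodium succinate: 6.36 g/L × 0.695 L = 4.420 g
ferric ammonium citrate: 0.048 g per 100 mL × 695 mL ÷ 100 = 0.3336 g = 333.600 mg
soluble starch: 14.4 g/L × 0.695 L = 10.008 g

sodium nitrate 4.587 g; maltose 5.053 g; sodium succinate 4.420 g; ferric ammonium citrate 333.600 mg; soluble starch 10.008 g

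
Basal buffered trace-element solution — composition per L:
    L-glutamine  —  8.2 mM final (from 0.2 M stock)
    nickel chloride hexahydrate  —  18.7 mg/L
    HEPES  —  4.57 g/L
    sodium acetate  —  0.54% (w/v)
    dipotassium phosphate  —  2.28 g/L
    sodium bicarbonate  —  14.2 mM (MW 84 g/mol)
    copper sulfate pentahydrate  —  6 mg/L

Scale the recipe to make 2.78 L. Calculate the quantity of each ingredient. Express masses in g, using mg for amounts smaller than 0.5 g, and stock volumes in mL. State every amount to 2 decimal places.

Scale factor relative to 1 L: 2.78.
L-glutamine: dilute stock: 8.2 mM × 2780 mL ÷ 200 mM = 113.98 mL
nickel chloride hexahydrate: 18.7 mg/L × 2.78 L = 51.99 mg
HEPES: 4.57 g/L × 2.78 L = 12.70 g
sodium acetate: 0.54% w/v = 5.4 g/L → 5.4 × 2.78 L = 15.01 g
dipotassium phosphate: 2.28 g/L × 2.78 L = 6.34 g
sodium bicarbonate: 14.2 mmol/L × 84 g/mol × 2.78 L ÷ 1000 = 3.32 g
copper sulfate pentahydrate: 6 mg/L × 2.78 L = 16.68 mg

L-glutamine 113.98 mL; nickel chloride hexahydrate 51.99 mg; HEPES 12.70 g; sodium acetate 15.01 g; dipotassium phosphate 6.34 g; sodium bicarbonate 3.32 g; copper sulfate pentahydrate 16.68 mg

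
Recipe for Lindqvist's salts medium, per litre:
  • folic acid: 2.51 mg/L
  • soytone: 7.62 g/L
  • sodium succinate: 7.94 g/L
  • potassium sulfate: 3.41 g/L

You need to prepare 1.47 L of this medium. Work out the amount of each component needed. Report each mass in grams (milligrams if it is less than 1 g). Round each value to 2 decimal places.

folic acid 3.69 mg; soytone 11.20 g; sodium succinate 11.67 g; potassium sulfate 5.01 g

Working volume: 1.47 L.
folic acid: 2.51 mg/L × 1.47 L = 3.69 mg
soytone: 7.62 g/L × 1.47 L = 11.20 g
sodium succinate: 7.94 g/L × 1.47 L = 11.67 g
potassium sulfate: 3.41 g/L × 1.47 L = 5.01 g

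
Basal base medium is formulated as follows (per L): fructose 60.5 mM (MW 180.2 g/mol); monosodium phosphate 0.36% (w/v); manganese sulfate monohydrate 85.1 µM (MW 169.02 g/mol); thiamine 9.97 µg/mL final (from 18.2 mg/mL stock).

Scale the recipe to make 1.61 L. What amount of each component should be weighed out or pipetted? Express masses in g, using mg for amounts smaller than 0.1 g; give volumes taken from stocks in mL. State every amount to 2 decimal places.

Working volume: 1.61 L.
fructose: 60.5 mmol/L × 180.2 g/mol × 1.61 L ÷ 1000 = 17.55 g
monosodium phosphate: 0.36 g per 100 mL × 1610 mL ÷ 100 = 5.80 g
manganese sulfate monohydrate: 85.1 µmol/L × 169.02 g/mol × 1.61 L ÷ 1000 = 23.16 mg
thiamine: C1V1 = C2V2 → 9.97 µg/mL × 1610 mL ÷ 18200 µg/mL = 0.88 mL

fructose 17.55 g; monosodium phosphate 5.80 g; manganese sulfate monohydrate 23.16 mg; thiamine 0.88 mL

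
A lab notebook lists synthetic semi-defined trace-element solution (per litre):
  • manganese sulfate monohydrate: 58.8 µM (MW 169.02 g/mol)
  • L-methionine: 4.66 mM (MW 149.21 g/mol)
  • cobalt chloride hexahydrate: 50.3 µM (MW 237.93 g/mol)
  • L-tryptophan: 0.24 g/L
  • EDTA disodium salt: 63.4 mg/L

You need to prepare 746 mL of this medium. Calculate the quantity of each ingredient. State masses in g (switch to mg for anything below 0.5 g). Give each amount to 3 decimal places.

Working volume: 746 mL = 0.746 L.
manganese sulfate monohydrate: 58.8 µmol/L × 169.02 g/mol × 0.746 L ÷ 1000 = 7.414 mg
L-methionine: 4.66 mmol/L × 149.21 g/mol × 0.746 L ÷ 1000 = 0.519 g
cobalt chloride hexahydrate: 50.3 µmol/L × 237.93 g/mol × 0.746 L ÷ 1000 = 8.928 mg
L-tryptophan: 0.24 g/L × 0.746 L = 0.17904 g = 179.040 mg
EDTA disodium salt: 63.4 mg/L × 0.746 L = 47.296 mg

manganese sulfate monohydrate 7.414 mg; L-methionine 0.519 g; cobalt chloride hexahydrate 8.928 mg; L-tryptophan 179.040 mg; EDTA disodium salt 47.296 mg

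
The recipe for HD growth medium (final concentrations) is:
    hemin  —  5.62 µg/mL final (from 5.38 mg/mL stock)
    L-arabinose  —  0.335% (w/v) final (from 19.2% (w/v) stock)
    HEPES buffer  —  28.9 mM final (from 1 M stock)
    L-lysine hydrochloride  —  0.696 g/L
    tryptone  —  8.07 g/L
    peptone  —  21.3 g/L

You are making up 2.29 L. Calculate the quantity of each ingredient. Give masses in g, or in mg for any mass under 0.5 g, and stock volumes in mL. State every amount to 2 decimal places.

Working volume: 2.29 L.
hemin: dilute stock: 5.62 µg/mL × 2290 mL ÷ 5380 µg/mL = 2.39 mL
L-arabinose: C1V1 = C2V2 → 0.335% ÷ 19.2% × 2290 mL = 39.96 mL
HEPES buffer: dilute stock: 28.9 mM × 2290 mL ÷ 1000 mM = 66.18 mL
L-lysine hydrochloride: 0.696 g/L × 2.29 L = 1.59 g
tryptone: 8.07 g/L × 2.29 L = 18.48 g
peptone: 21.3 g/L × 2.29 L = 48.78 g

hemin 2.39 mL; L-arabinose 39.96 mL; HEPES buffer 66.18 mL; L-lysine hydrochloride 1.59 g; tryptone 18.48 g; peptone 48.78 g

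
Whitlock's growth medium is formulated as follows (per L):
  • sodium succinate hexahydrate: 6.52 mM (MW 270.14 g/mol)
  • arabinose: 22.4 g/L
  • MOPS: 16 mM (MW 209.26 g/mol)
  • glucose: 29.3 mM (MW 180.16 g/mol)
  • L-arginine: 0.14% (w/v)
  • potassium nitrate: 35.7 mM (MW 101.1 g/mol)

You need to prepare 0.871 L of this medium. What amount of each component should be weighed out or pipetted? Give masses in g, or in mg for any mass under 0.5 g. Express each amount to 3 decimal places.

Working volume: 0.871 L.
sodium succinate hexahydrate: 6.52 mmol/L × 270.14 g/mol × 0.871 L ÷ 1000 = 1.534 g
arabinose: 22.4 g/L × 0.871 L = 19.510 g
MOPS: 16 mmol/L × 209.26 g/mol × 0.871 L ÷ 1000 = 2.916 g
glucose: 29.3 mmol/L × 180.16 g/mol × 0.871 L ÷ 1000 = 4.598 g
L-arginine: 0.14% w/v = 1.4 g/L → 1.4 × 0.871 L = 1.219 g
potassium nitrate: 35.7 mmol/L × 101.1 g/mol × 0.871 L ÷ 1000 = 3.144 g

sodium succinate hexahydrate 1.534 g; arabinose 19.510 g; MOPS 2.916 g; glucose 4.598 g; L-arginine 1.219 g; potassium nitrate 3.144 g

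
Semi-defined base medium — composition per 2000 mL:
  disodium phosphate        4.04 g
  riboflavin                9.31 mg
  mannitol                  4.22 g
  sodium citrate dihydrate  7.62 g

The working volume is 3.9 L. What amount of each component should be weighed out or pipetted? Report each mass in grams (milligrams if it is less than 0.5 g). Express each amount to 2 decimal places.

Ratio of target to recipe volume: 3900 / 2000 = 1.95.
disodium phosphate: 4.04 g × (3900 mL / 2000 mL) = 7.88 g
riboflavin: 9.31 mg × (3900 mL / 2000 mL) = 18.15 mg
mannitol: 4.22 g × (3900 mL / 2000 mL) = 8.23 g
sodium citrate dihydrate: 7.62 g × (3900 mL / 2000 mL) = 14.86 g

disodium phosphate 7.88 g; riboflavin 18.15 mg; mannitol 8.23 g; sodium citrate dihydrate 14.86 g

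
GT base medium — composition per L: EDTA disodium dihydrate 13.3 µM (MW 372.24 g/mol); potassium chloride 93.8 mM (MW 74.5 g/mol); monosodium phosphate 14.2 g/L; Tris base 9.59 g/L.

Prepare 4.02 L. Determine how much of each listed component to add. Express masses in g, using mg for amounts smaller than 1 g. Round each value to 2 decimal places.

Scale factor relative to 1 L: 4.02.
EDTA disodium dihydrate: 13.3 µmol/L × 372.24 g/mol × 4.02 L ÷ 1000 = 19.90 mg
potassium chloride: 93.8 mmol/L × 74.5 g/mol × 4.02 L ÷ 1000 = 28.09 g
monosodium phosphate: 14.2 g/L × 4.02 L = 57.08 g
Tris base: 9.59 g/L × 4.02 L = 38.55 g

EDTA disodium dihydrate 19.90 mg; potassium chloride 28.09 g; monosodium phosphate 57.08 g; Tris base 38.55 g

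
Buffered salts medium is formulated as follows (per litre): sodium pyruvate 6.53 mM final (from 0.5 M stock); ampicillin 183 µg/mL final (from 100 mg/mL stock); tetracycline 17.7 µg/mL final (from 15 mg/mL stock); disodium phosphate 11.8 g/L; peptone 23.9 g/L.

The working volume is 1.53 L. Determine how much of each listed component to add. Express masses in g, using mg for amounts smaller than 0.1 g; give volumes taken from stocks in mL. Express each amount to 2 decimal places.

Working volume: 1.53 L.
sodium pyruvate: C1V1 = C2V2 → 6.53 mM × 1530 mL ÷ 500 mM = 19.98 mL
ampicillin: V = C2·V2/C1 = 183 µg/mL × 1530 mL ÷ 100000 µg/mL = 2.80 mL
tetracycline: C1V1 = C2V2 → 17.7 µg/mL × 1530 mL ÷ 15000 µg/mL = 1.81 mL
disodium phosphate: 11.8 g/L × 1.53 L = 18.05 g
peptone: 23.9 g/L × 1.53 L = 36.57 g

sodium pyruvate 19.98 mL; ampicillin 2.80 mL; tetracycline 1.81 mL; disodium phosphate 18.05 g; peptone 36.57 g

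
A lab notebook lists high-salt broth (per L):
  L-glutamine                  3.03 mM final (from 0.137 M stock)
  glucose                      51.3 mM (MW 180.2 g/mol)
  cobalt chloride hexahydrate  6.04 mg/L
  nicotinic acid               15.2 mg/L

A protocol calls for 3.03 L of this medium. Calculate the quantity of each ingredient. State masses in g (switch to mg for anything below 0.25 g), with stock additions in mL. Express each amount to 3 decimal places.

L-glutamine 67.014 mL; glucose 28.010 g; cobalt chloride hexahydrate 18.301 mg; nicotinic acid 46.056 mg

Scale factor relative to 1 L: 3.03.
L-glutamine: V = C2·V2/C1 = 3.03 mM × 3030 mL ÷ 137 mM = 67.014 mL
glucose: 51.3 mmol/L × 180.2 g/mol × 3.03 L ÷ 1000 = 28.010 g
cobalt chloride hexahydrate: 6.04 mg/L × 3.03 L = 18.301 mg
nicotinic acid: 15.2 mg/L × 3.03 L = 46.056 mg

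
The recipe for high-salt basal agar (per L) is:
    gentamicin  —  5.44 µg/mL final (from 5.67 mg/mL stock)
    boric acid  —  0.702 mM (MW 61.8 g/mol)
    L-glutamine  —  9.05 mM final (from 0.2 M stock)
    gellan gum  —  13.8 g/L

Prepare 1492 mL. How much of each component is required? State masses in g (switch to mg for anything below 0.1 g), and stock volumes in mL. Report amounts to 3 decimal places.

Target volume = 1492 mL = 1.492 L.
gentamicin: V = C2·V2/C1 = 5.44 µg/mL × 1492 mL ÷ 5670 µg/mL = 1.431 mL
boric acid: 0.702 mmol/L × 61.8 mg/mmol × 1.492 L = 64.728 mg
L-glutamine: dilute stock: 9.05 mM × 1492 mL ÷ 200 mM = 67.513 mL
gellan gum: 13.8 g/L × 1.492 L = 20.590 g

gentamicin 1.431 mL; boric acid 64.728 mg; L-glutamine 67.513 mL; gellan gum 20.590 g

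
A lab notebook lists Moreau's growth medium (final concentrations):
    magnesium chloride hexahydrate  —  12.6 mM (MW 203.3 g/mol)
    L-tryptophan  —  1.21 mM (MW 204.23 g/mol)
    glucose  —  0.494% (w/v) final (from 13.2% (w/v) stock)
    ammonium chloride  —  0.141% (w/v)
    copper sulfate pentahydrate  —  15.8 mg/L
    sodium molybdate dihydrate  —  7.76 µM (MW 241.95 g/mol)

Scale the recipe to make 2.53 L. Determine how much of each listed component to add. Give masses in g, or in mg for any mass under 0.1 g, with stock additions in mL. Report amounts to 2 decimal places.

Working volume: 2.53 L.
magnesium chloride hexahydrate: 12.6 mmol/L × 203.3 g/mol × 2.53 L ÷ 1000 = 6.48 g
L-tryptophan: 1.21 mmol/L × 204.23 g/mol × 2.53 L ÷ 1000 = 0.63 g
glucose: V = C2·V2/C1 = 0.494% ÷ 13.2% × 2530 mL = 94.68 mL
ammonium chloride: 0.141% w/v = 1.41 g/L → 1.41 × 2.53 L = 3.57 g
copper sulfate pentahydrate: 15.8 mg/L × 2.53 L = 39.97 mg
sodium molybdate dihydrate: 7.76 µmol/L × 241.95 g/mol × 2.53 L ÷ 1000 = 4.75 mg

magnesium chloride hexahydrate 6.48 g; L-tryptophan 0.63 g; glucose 94.68 mL; ammonium chloride 3.57 g; copper sulfate pentahydrate 39.97 mg; sodium molybdate dihydrate 4.75 mg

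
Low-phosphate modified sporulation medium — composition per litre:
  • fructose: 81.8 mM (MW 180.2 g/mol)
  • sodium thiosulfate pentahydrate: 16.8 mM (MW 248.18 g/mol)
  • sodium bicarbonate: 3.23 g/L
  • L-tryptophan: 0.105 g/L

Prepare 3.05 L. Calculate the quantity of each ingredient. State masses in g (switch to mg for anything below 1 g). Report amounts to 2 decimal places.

Working volume: 3.05 L.
fructose: 81.8 mmol/L × 180.2 g/mol × 3.05 L ÷ 1000 = 44.96 g
sodium thiosulfate pentahydrate: 16.8 mmol/L × 248.18 g/mol × 3.05 L ÷ 1000 = 12.72 g
sodium bicarbonate: 3.23 g/L × 3.05 L = 9.85 g
L-tryptophan: 0.105 g/L × 3.05 L = 0.32025 g = 320.25 mg

fructose 44.96 g; sodium thiosulfate pentahydrate 12.72 g; sodium bicarbonate 9.85 g; L-tryptophan 320.25 mg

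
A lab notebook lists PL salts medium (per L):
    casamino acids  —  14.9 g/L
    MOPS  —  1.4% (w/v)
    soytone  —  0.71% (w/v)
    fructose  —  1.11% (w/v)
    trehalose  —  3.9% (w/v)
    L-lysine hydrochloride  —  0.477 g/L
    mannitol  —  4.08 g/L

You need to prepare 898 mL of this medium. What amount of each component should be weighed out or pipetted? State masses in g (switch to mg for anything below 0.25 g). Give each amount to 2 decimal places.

Target volume = 898 mL = 0.898 L.
casamino acids: 14.9 g/L × 0.898 L = 13.38 g
MOPS: 1.4% w/v = 14 g/L → 14 × 0.898 L = 12.57 g
soytone: 0.71% w/v = 7.1 g/L → 7.1 × 0.898 L = 6.38 g
fructose: 1.11 g per 100 mL × 898 mL ÷ 100 = 9.97 g
trehalose: 3.9 g per 100 mL × 898 mL ÷ 100 = 35.02 g
L-lysine hydrochloride: 0.477 g/L × 0.898 L = 0.43 g
mannitol: 4.08 g/L × 0.898 L = 3.66 g

casamino acids 13.38 g; MOPS 12.57 g; soytone 6.38 g; fructose 9.97 g; trehalose 35.02 g; L-lysine hydrochloride 0.43 g; mannitol 3.66 g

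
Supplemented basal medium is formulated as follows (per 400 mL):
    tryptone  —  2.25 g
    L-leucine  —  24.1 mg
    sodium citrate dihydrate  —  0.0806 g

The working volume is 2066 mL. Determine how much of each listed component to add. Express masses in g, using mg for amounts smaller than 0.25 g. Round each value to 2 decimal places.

Ratio of target to recipe volume: 2066 / 400 = 5.165.
tryptone: 2.25 g × (2066 mL / 400 mL) = 11.62 g
L-leucine: 24.1 mg × (2066 mL / 400 mL) = 124.48 mg
sodium citrate dihydrate: 0.0806 g × (2066 mL / 400 mL) = 0.42 g

tryptone 11.62 g; L-leucine 124.48 mg; sodium citrate dihydrate 0.42 g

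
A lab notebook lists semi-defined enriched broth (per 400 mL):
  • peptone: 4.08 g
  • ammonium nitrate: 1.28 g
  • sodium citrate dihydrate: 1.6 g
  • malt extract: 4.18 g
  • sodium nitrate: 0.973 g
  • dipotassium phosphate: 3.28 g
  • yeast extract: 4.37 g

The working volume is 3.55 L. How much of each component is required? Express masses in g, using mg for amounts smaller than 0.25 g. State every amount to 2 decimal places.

Ratio of target to recipe volume: 3550 / 400 = 8.875.
peptone: 4.08 g × (3550 mL / 400 mL) = 36.21 g
ammonium nitrate: 1.28 g × (3550 mL / 400 mL) = 11.36 g
sodium citrate dihydrate: 1.6 g × (3550 mL / 400 mL) = 14.20 g
malt extract: 4.18 g × (3550 mL / 400 mL) = 37.10 g
sodium nitrate: 0.973 g × (3550 mL / 400 mL) = 8.64 g
dipotassium phosphate: 3.28 g × (3550 mL / 400 mL) = 29.11 g
yeast extract: 4.37 g × (3550 mL / 400 mL) = 38.78 g

peptone 36.21 g; ammonium nitrate 11.36 g; sodium citrate dihydrate 14.20 g; malt extract 37.10 g; sodium nitrate 8.64 g; dipotassium phosphate 29.11 g; yeast extract 38.78 g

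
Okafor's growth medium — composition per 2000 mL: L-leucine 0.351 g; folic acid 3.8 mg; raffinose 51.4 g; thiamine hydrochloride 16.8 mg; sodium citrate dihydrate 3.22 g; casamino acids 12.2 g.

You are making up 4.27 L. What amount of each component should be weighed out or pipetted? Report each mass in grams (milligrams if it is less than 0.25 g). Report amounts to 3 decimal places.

L-leucine 0.749 g; folic acid 8.113 mg; raffinose 109.739 g; thiamine hydrochloride 35.868 mg; sodium citrate dihydrate 6.875 g; casamino acids 26.047 g

Scale factor = 4270 mL / 2000 mL = 2.135.
L-leucine: 0.351 g × (4270 mL / 2000 mL) = 0.749 g
folic acid: 3.8 mg × (4270 mL / 2000 mL) = 8.113 mg
raffinose: 51.4 g × (4270 mL / 2000 mL) = 109.739 g
thiamine hydrochloride: 16.8 mg × (4270 mL / 2000 mL) = 35.868 mg
sodium citrate dihydrate: 3.22 g × (4270 mL / 2000 mL) = 6.875 g
casamino acids: 12.2 g × (4270 mL / 2000 mL) = 26.047 g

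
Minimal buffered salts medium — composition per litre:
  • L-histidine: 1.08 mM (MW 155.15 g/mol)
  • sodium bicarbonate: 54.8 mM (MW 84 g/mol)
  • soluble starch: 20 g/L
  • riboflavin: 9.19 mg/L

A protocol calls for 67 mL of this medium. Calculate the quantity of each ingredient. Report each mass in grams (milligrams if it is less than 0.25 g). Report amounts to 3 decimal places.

Working volume: 67 mL = 0.067 L.
L-histidine: 1.08 mmol/L × 155.15 mg/mmol × 0.067 L = 11.227 mg
sodium bicarbonate: 54.8 mmol/L × 84 g/mol × 0.067 L ÷ 1000 = 0.308 g
soluble starch: 20 g/L × 0.067 L = 1.340 g
riboflavin: 9.19 mg/L × 0.067 L = 0.616 mg

L-histidine 11.227 mg; sodium bicarbonate 0.308 g; soluble starch 1.340 g; riboflavin 0.616 mg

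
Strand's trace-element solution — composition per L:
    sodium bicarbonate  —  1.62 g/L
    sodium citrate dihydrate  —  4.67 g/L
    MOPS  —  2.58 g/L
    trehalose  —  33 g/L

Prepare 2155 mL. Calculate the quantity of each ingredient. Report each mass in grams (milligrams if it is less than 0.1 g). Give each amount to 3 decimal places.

Target volume = 2155 mL = 2.155 L.
sodium bicarbonate: 1.62 g/L × 2.155 L = 3.491 g
sodium citrate dihydrate: 4.67 g/L × 2.155 L = 10.064 g
MOPS: 2.58 g/L × 2.155 L = 5.560 g
trehalose: 33 g/L × 2.155 L = 71.115 g

sodium bicarbonate 3.491 g; sodium citrate dihydrate 10.064 g; MOPS 5.560 g; trehalose 71.115 g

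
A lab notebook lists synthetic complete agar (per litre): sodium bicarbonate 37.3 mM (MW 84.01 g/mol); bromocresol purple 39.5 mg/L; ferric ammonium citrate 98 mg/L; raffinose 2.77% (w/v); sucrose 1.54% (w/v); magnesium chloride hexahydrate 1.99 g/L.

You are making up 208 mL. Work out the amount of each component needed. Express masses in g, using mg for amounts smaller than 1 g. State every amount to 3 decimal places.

sodium bicarbonate 651.783 mg; bromocresol purple 8.216 mg; ferric ammonium citrate 20.384 mg; raffinose 5.762 g; sucrose 3.203 g; magnesium chloride hexahydrate 413.920 mg

Target volume = 208 mL = 0.208 L.
sodium bicarbonate: 37.3 mmol/L × 84.01 mg/mmol × 0.208 L = 651.783 mg
bromocresol purple: 39.5 mg/L × 0.208 L = 8.216 mg
ferric ammonium citrate: 98 mg/L × 0.208 L = 20.384 mg
raffinose: 2.77% w/v = 27.7 g/L → 27.7 × 0.208 L = 5.762 g
sucrose: 1.54% w/v = 15.4 g/L → 15.4 × 0.208 L = 3.203 g
magnesium chloride hexahydrate: 1.99 g/L × 0.208 L = 0.41392 g = 413.920 mg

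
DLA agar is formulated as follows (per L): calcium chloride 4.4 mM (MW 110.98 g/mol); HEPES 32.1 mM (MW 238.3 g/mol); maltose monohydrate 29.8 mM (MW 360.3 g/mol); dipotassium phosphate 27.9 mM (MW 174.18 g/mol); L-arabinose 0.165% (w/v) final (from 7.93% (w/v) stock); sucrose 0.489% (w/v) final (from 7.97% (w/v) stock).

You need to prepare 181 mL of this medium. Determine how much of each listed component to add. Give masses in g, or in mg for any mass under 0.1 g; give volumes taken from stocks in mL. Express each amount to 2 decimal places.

Scale factor relative to 1 L: 0.181.
calcium chloride: 4.4 mmol/L × 110.98 mg/mmol × 0.181 L = 88.38 mg
HEPES: 32.1 mmol/L × 238.3 g/mol × 0.181 L ÷ 1000 = 1.38 g
maltose monohydrate: 29.8 mmol/L × 360.3 g/mol × 0.181 L ÷ 1000 = 1.94 g
dipotassium phosphate: 27.9 mmol/L × 174.18 g/mol × 0.181 L ÷ 1000 = 0.88 g
L-arabinose: V = C2·V2/C1 = 0.165% ÷ 7.93% × 181 mL = 3.77 mL
sucrose: C1V1 = C2V2 → 0.489% ÷ 7.97% × 181 mL = 11.11 mL

calcium chloride 88.38 mg; HEPES 1.38 g; maltose monohydrate 1.94 g; dipotassium phosphate 0.88 g; L-arabinose 3.77 mL; sucrose 11.11 mL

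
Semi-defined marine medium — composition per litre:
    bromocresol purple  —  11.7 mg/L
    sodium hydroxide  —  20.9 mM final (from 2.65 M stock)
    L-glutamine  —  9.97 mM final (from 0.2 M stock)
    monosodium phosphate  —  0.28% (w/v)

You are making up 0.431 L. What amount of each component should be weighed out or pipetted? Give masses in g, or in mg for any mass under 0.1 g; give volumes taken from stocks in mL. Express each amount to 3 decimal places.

bromocresol purple 5.043 mg; sodium hydroxide 3.399 mL; L-glutamine 21.485 mL; monosodium phosphate 1.207 g

Working volume: 0.431 L.
bromocresol purple: 11.7 mg/L × 0.431 L = 5.043 mg
sodium hydroxide: dilute stock: 20.9 mM × 431 mL ÷ 2650 mM = 3.399 mL
L-glutamine: V = C2·V2/C1 = 9.97 mM × 431 mL ÷ 200 mM = 21.485 mL
monosodium phosphate: 0.28 g per 100 mL × 431 mL ÷ 100 = 1.207 g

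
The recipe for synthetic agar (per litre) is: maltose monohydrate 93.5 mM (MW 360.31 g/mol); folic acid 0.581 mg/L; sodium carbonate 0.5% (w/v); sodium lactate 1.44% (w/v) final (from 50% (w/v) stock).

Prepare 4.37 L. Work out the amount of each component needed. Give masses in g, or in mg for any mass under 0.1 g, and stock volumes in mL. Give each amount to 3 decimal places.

Working volume: 4.37 L.
maltose monohydrate: 93.5 mmol/L × 360.31 g/mol × 4.37 L ÷ 1000 = 147.221 g
folic acid: 0.581 mg/L × 4.37 L = 2.539 mg
sodium carbonate: 0.5% w/v = 5 g/L → 5 × 4.37 L = 21.850 g
sodium lactate: C1V1 = C2V2 → 1.44% ÷ 50% × 4370 mL = 125.856 mL

maltose monohydrate 147.221 g; folic acid 2.539 mg; sodium carbonate 21.850 g; sodium lactate 125.856 mL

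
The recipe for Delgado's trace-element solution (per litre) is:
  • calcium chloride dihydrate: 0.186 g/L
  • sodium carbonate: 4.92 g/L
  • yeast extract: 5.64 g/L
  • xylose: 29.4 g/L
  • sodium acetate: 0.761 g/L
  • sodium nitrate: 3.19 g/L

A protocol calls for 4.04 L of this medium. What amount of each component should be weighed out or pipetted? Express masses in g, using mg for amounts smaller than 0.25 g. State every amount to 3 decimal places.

calcium chloride dihydrate 0.751 g; sodium carbonate 19.877 g; yeast extract 22.786 g; xylose 118.776 g; sodium acetate 3.074 g; sodium nitrate 12.888 g

Working volume: 4.04 L.
calcium chloride dihydrate: 0.186 g/L × 4.04 L = 0.751 g
sodium carbonate: 4.92 g/L × 4.04 L = 19.877 g
yeast extract: 5.64 g/L × 4.04 L = 22.786 g
xylose: 29.4 g/L × 4.04 L = 118.776 g
sodium acetate: 0.761 g/L × 4.04 L = 3.074 g
sodium nitrate: 3.19 g/L × 4.04 L = 12.888 g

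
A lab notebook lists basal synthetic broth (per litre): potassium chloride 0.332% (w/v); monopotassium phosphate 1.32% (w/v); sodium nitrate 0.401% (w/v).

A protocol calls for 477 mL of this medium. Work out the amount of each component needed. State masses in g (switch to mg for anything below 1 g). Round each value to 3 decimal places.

Target volume = 477 mL = 0.477 L.
potassium chloride: 0.332% w/v = 3.32 g/L → 3.32 × 0.477 L = 1.584 g
monopotassium phosphate: 1.32% w/v = 13.2 g/L → 13.2 × 0.477 L = 6.296 g
sodium nitrate: 0.401% w/v = 4.01 g/L → 4.01 × 0.477 L = 1.913 g

potassium chloride 1.584 g; monopotassium phosphate 6.296 g; sodium nitrate 1.913 g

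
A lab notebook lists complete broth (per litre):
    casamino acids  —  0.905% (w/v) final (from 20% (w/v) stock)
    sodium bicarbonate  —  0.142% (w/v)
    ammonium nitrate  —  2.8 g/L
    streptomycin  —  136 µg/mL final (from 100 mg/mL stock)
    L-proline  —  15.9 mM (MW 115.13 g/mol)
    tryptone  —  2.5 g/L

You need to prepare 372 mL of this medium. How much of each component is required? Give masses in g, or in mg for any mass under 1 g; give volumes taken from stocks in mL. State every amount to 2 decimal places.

Working volume: 372 mL = 0.372 L.
casamino acids: dilute stock: 0.905% ÷ 20% × 372 mL = 16.83 mL
sodium bicarbonate: 0.142% w/v = 1.42 g/L → 1.42 × 0.372 L = 0.52824 g = 528.24 mg
ammonium nitrate: 2.8 g/L × 0.372 L = 1.04 g
streptomycin: dilute stock: 136 µg/mL × 372 mL ÷ 100000 µg/mL = 0.51 mL
L-proline: 15.9 mmol/L × 115.13 mg/mmol × 0.372 L = 680.97 mg
tryptone: 2.5 g/L × 0.372 L = 0.93 g = 930.00 mg

casamino acids 16.83 mL; sodium bicarbonate 528.24 mg; ammonium nitrate 1.04 g; streptomycin 0.51 mL; L-proline 680.97 mg; tryptone 930.00 mg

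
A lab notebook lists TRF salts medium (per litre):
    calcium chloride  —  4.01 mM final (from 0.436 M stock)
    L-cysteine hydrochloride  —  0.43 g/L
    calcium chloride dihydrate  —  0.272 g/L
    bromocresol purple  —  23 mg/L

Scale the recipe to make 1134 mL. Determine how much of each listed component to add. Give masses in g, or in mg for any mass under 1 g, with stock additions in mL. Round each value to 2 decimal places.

calcium chloride 10.43 mL; L-cysteine hydrochloride 487.62 mg; calcium chloride dihydrate 308.45 mg; bromocresol purple 26.08 mg

Scale factor relative to 1 L: 1.134.
calcium chloride: C1V1 = C2V2 → 4.01 mM × 1134 mL ÷ 436 mM = 10.43 mL
L-cysteine hydrochloride: 0.43 g/L × 1.134 L = 0.48762 g = 487.62 mg
calcium chloride dihydrate: 0.272 g/L × 1.134 L = 0.308448 g = 308.45 mg
bromocresol purple: 23 mg/L × 1.134 L = 26.08 mg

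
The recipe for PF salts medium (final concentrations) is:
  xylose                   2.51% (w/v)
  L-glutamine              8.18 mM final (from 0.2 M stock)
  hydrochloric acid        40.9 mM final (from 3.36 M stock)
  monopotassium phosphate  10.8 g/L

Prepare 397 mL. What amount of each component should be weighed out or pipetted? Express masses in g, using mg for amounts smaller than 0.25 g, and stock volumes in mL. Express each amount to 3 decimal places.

xylose 9.965 g; L-glutamine 16.237 mL; hydrochloric acid 4.833 mL; monopotassium phosphate 4.288 g

Scale factor relative to 1 L: 0.397.
xylose: 2.51% w/v = 25.1 g/L → 25.1 × 0.397 L = 9.965 g
L-glutamine: C1V1 = C2V2 → 8.18 mM × 397 mL ÷ 200 mM = 16.237 mL
hydrochloric acid: dilute stock: 40.9 mM × 397 mL ÷ 3360 mM = 4.833 mL
monopotassium phosphate: 10.8 g/L × 0.397 L = 4.288 g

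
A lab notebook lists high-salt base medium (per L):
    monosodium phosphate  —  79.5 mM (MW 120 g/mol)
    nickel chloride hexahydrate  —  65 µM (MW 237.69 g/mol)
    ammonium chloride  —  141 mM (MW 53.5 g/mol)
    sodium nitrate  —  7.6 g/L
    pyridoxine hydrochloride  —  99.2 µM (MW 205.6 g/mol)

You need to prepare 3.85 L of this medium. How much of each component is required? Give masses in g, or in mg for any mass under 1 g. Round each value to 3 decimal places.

monosodium phosphate 36.729 g; nickel chloride hexahydrate 59.482 mg; ammonium chloride 29.042 g; sodium nitrate 29.260 g; pyridoxine hydrochloride 78.523 mg

Scale factor relative to 1 L: 3.85.
monosodium phosphate: 79.5 mmol/L × 120 g/mol × 3.85 L ÷ 1000 = 36.729 g
nickel chloride hexahydrate: 65 µmol/L × 237.69 g/mol × 3.85 L ÷ 1000 = 59.482 mg
ammonium chloride: 141 mmol/L × 53.5 g/mol × 3.85 L ÷ 1000 = 29.042 g
sodium nitrate: 7.6 g/L × 3.85 L = 29.260 g
pyridoxine hydrochloride: 99.2 µmol/L × 205.6 g/mol × 3.85 L ÷ 1000 = 78.523 mg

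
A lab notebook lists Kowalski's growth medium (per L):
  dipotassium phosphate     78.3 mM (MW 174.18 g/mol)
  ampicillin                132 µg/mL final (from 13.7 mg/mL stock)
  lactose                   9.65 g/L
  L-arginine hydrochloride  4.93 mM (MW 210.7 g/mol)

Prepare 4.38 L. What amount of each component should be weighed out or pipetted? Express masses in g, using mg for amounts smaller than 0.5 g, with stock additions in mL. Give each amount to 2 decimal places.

Scale factor relative to 1 L: 4.38.
dipotassium phosphate: 78.3 mmol/L × 174.18 g/mol × 4.38 L ÷ 1000 = 59.74 g
ampicillin: C1V1 = C2V2 → 132 µg/mL × 4380 mL ÷ 13700 µg/mL = 42.20 mL
lactose: 9.65 g/L × 4.38 L = 42.27 g
L-arginine hydrochloride: 4.93 mmol/L × 210.7 g/mol × 4.38 L ÷ 1000 = 4.55 g

dipotassium phosphate 59.74 g; ampicillin 42.20 mL; lactose 42.27 g; L-arginine hydrochloride 4.55 g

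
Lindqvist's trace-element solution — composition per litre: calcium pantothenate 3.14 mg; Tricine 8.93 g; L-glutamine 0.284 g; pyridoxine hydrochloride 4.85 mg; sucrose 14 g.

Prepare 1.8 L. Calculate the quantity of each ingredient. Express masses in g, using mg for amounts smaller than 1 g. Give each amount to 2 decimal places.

calcium pantothenate 5.65 mg; Tricine 16.07 g; L-glutamine 511.20 mg; pyridoxine hydrochloride 8.73 mg; sucrose 25.20 g

Ratio of target to recipe volume: 1800 / 1000 = 1.8.
calcium pantothenate: 3.14 mg × (1800 mL / 1000 mL) = 5.65 mg
Tricine: 8.93 g × (1800 mL / 1000 mL) = 16.07 g
L-glutamine: 0.284 g × (1800 mL / 1000 mL) = 0.5112 g = 511.20 mg
pyridoxine hydrochloride: 4.85 mg × (1800 mL / 1000 mL) = 8.73 mg
sucrose: 14 g × (1800 mL / 1000 mL) = 25.20 g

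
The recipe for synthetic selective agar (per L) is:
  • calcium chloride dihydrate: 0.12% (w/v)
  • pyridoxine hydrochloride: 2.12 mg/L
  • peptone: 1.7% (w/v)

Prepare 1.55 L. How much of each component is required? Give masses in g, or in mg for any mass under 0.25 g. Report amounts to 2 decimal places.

calcium chloride dihydrate 1.86 g; pyridoxine hydrochloride 3.29 mg; peptone 26.35 g

Working volume: 1.55 L.
calcium chloride dihydrate: 0.12% w/v = 1.2 g/L → 1.2 × 1.55 L = 1.86 g
pyridoxine hydrochloride: 2.12 mg/L × 1.55 L = 3.29 mg
peptone: 1.7 g per 100 mL × 1550 mL ÷ 100 = 26.35 g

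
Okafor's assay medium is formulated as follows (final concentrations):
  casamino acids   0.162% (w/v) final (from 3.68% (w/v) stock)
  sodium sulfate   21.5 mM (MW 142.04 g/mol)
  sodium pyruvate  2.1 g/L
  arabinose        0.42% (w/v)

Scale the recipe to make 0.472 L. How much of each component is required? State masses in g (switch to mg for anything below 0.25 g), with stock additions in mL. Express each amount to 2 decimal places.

Scale factor relative to 1 L: 0.472.
casamino acids: dilute stock: 0.162% ÷ 3.68% × 472 mL = 20.78 mL
sodium sulfate: 21.5 mmol/L × 142.04 g/mol × 0.472 L ÷ 1000 = 1.44 g
sodium pyruvate: 2.1 g/L × 0.472 L = 0.99 g
arabinose: 0.42% w/v = 4.2 g/L → 4.2 × 0.472 L = 1.98 g

casamino acids 20.78 mL; sodium sulfate 1.44 g; sodium pyruvate 0.99 g; arabinose 1.98 g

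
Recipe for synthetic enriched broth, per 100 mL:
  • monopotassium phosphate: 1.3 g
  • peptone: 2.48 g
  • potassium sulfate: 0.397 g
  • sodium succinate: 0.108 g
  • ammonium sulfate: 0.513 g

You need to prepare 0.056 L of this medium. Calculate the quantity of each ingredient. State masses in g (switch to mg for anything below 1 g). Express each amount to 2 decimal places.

monopotassium phosphate 728.00 mg; peptone 1.39 g; potassium sulfate 222.32 mg; sodium succinate 60.48 mg; ammonium sulfate 287.28 mg

Ratio of target to recipe volume: 56 / 100 = 0.56.
monopotassium phosphate: 1.3 g × (56 mL / 100 mL) = 0.728 g = 728.00 mg
peptone: 2.48 g × (56 mL / 100 mL) = 1.39 g
potassium sulfate: 0.397 g × (56 mL / 100 mL) = 0.22232 g = 222.32 mg
sodium succinate: 0.108 g × (56 mL / 100 mL) = 0.06048 g = 60.48 mg
ammonium sulfate: 0.513 g × (56 mL / 100 mL) = 0.28728 g = 287.28 mg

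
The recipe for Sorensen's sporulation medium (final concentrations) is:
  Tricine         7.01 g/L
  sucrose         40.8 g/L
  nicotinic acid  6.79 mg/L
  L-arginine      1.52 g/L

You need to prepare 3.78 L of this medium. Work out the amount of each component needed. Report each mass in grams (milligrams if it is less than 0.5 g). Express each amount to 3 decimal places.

Tricine 26.498 g; sucrose 154.224 g; nicotinic acid 25.666 mg; L-arginine 5.746 g

Scale factor relative to 1 L: 3.78.
Tricine: 7.01 g/L × 3.78 L = 26.498 g
sucrose: 40.8 g/L × 3.78 L = 154.224 g
nicotinic acid: 6.79 mg/L × 3.78 L = 25.666 mg
L-arginine: 1.52 g/L × 3.78 L = 5.746 g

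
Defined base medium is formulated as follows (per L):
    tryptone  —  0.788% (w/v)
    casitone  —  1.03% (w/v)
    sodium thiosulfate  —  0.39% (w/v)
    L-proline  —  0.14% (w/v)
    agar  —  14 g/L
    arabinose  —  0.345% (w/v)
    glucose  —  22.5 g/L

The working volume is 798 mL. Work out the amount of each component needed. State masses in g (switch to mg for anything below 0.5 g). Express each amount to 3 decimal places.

tryptone 6.288 g; casitone 8.219 g; sodium thiosulfate 3.112 g; L-proline 1.117 g; agar 11.172 g; arabinose 2.753 g; glucose 17.955 g

Working volume: 798 mL = 0.798 L.
tryptone: 0.788% w/v = 7.88 g/L → 7.88 × 0.798 L = 6.288 g
casitone: 1.03% w/v = 10.3 g/L → 10.3 × 0.798 L = 8.219 g
sodium thiosulfate: 0.39% w/v = 3.9 g/L → 3.9 × 0.798 L = 3.112 g
L-proline: 0.14% w/v = 1.4 g/L → 1.4 × 0.798 L = 1.117 g
agar: 14 g/L × 0.798 L = 11.172 g
arabinose: 0.345% w/v = 3.45 g/L → 3.45 × 0.798 L = 2.753 g
glucose: 22.5 g/L × 0.798 L = 17.955 g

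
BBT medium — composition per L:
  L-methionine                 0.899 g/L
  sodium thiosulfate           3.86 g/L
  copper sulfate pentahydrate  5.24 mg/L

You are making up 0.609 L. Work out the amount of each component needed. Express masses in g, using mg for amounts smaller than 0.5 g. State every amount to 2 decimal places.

L-methionine 0.55 g; sodium thiosulfate 2.35 g; copper sulfate pentahydrate 3.19 mg

Working volume: 0.609 L.
L-methionine: 0.899 g/L × 0.609 L = 0.55 g
sodium thiosulfate: 3.86 g/L × 0.609 L = 2.35 g
copper sulfate pentahydrate: 5.24 mg/L × 0.609 L = 3.19 mg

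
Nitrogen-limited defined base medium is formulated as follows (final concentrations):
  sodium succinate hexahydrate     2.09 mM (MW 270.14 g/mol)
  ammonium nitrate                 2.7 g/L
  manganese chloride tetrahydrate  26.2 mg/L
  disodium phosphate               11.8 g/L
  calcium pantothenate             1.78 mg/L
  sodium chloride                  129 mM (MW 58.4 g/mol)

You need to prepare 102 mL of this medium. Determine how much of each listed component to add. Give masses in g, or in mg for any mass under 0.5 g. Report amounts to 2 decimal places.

Target volume = 102 mL = 0.102 L.
sodium succinate hexahydrate: 2.09 mmol/L × 270.14 mg/mmol × 0.102 L = 57.59 mg
ammonium nitrate: 2.7 g/L × 0.102 L = 0.2754 g = 275.40 mg
manganese chloride tetrahydrate: 26.2 mg/L × 0.102 L = 2.67 mg
disodium phosphate: 11.8 g/L × 0.102 L = 1.20 g
calcium pantothenate: 1.78 mg/L × 0.102 L = 0.18 mg
sodium chloride: 129 mmol/L × 58.4 g/mol × 0.102 L ÷ 1000 = 0.77 g

sodium succinate hexahydrate 57.59 mg; ammonium nitrate 275.40 mg; manganese chloride tetrahydrate 2.67 mg; disodium phosphate 1.20 g; calcium pantothenate 0.18 mg; sodium chloride 0.77 g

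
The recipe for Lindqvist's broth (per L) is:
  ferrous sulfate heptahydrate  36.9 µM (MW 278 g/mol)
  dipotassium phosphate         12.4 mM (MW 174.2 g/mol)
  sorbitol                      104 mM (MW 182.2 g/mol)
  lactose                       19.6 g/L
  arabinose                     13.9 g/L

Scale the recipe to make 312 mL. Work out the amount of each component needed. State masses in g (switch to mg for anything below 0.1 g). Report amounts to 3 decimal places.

Scale factor relative to 1 L: 0.312.
ferrous sulfate heptahydrate: 36.9 µmol/L × 278 g/mol × 0.312 L ÷ 1000 = 3.201 mg
dipotassium phosphate: 12.4 mmol/L × 174.2 g/mol × 0.312 L ÷ 1000 = 0.674 g
sorbitol: 104 mmol/L × 182.2 g/mol × 0.312 L ÷ 1000 = 5.912 g
lactose: 19.6 g/L × 0.312 L = 6.115 g
arabinose: 13.9 g/L × 0.312 L = 4.337 g

ferrous sulfate heptahydrate 3.201 mg; dipotassium phosphate 0.674 g; sorbitol 5.912 g; lactose 6.115 g; arabinose 4.337 g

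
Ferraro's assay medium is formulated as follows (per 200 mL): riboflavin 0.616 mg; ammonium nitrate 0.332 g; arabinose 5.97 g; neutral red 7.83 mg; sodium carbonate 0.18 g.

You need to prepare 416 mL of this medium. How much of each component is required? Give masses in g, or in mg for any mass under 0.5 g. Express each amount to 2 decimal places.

riboflavin 1.28 mg; ammonium nitrate 0.69 g; arabinose 12.42 g; neutral red 16.29 mg; sodium carbonate 374.40 mg

Ratio of target to recipe volume: 416 / 200 = 2.08.
riboflavin: 0.616 mg × (416 mL / 200 mL) = 1.28 mg
ammonium nitrate: 0.332 g × (416 mL / 200 mL) = 0.69 g
arabinose: 5.97 g × (416 mL / 200 mL) = 12.42 g
neutral red: 7.83 mg × (416 mL / 200 mL) = 16.29 mg
sodium carbonate: 0.18 g × (416 mL / 200 mL) = 0.3744 g = 374.40 mg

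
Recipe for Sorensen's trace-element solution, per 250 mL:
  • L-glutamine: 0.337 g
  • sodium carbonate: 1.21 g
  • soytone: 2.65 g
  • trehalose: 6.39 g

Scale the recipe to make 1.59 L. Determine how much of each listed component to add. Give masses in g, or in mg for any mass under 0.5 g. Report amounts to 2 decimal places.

L-glutamine 2.14 g; sodium carbonate 7.70 g; soytone 16.85 g; trehalose 40.64 g

Ratio of target to recipe volume: 1590 / 250 = 6.36.
L-glutamine: 0.337 g × (1590 mL / 250 mL) = 2.14 g
sodium carbonate: 1.21 g × (1590 mL / 250 mL) = 7.70 g
soytone: 2.65 g × (1590 mL / 250 mL) = 16.85 g
trehalose: 6.39 g × (1590 mL / 250 mL) = 40.64 g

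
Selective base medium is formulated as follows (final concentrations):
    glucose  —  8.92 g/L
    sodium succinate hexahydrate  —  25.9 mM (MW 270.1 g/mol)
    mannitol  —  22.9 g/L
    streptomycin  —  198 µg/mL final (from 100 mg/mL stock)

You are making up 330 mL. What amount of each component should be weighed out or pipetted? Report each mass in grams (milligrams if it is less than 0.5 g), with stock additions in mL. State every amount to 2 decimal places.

glucose 2.94 g; sodium succinate hexahydrate 2.31 g; mannitol 7.56 g; streptomycin 0.65 mL

Working volume: 330 mL = 0.33 L.
glucose: 8.92 g/L × 0.33 L = 2.94 g
sodium succinate hexahydrate: 25.9 mmol/L × 270.1 g/mol × 0.33 L ÷ 1000 = 2.31 g
mannitol: 22.9 g/L × 0.33 L = 7.56 g
streptomycin: V = C2·V2/C1 = 198 µg/mL × 330 mL ÷ 100000 µg/mL = 0.65 mL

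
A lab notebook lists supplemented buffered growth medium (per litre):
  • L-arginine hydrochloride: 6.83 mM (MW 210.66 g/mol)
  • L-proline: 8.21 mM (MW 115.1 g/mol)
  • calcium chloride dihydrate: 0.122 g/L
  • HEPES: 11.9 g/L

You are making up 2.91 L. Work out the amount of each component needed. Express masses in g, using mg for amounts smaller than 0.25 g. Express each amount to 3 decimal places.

L-arginine hydrochloride 4.187 g; L-proline 2.750 g; calcium chloride dihydrate 0.355 g; HEPES 34.629 g

Scale factor relative to 1 L: 2.91.
L-arginine hydrochloride: 6.83 mmol/L × 210.66 g/mol × 2.91 L ÷ 1000 = 4.187 g
L-proline: 8.21 mmol/L × 115.1 g/mol × 2.91 L ÷ 1000 = 2.750 g
calcium chloride dihydrate: 0.122 g/L × 2.91 L = 0.355 g
HEPES: 11.9 g/L × 2.91 L = 34.629 g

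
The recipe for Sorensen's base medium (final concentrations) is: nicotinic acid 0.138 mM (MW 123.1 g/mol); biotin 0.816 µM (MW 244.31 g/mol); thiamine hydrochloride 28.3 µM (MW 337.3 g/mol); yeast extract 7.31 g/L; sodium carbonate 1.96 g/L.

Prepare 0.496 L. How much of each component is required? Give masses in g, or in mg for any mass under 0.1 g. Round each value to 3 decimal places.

nicotinic acid 8.426 mg; biotin 0.099 mg; thiamine hydrochloride 4.735 mg; yeast extract 3.626 g; sodium carbonate 0.972 g

Working volume: 0.496 L.
nicotinic acid: 0.138 mmol/L × 123.1 mg/mmol × 0.496 L = 8.426 mg
biotin: 0.816 µmol/L × 244.31 g/mol × 0.496 L ÷ 1000 = 0.099 mg
thiamine hydrochloride: 28.3 µmol/L × 337.3 g/mol × 0.496 L ÷ 1000 = 4.735 mg
yeast extract: 7.31 g/L × 0.496 L = 3.626 g
sodium carbonate: 1.96 g/L × 0.496 L = 0.972 g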